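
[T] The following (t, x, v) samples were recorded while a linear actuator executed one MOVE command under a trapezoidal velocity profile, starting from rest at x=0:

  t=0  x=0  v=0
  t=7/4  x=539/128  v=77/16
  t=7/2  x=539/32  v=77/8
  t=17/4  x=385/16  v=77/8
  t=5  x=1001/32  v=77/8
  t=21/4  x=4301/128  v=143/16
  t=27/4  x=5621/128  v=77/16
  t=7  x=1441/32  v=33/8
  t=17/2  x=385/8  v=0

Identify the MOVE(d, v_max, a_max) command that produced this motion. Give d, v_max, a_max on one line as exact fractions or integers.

d=385/8 v_max=77/8 a_max=11/4

final state: t=17/2, x=385/8, v=0 → d = 385/8
a_max = (77/16−0)/(7/4−0) = 11/4
max v = 77/8 over t∈[7/2,5] → v_max = 77/8
check: 77/8·(7/2+3/2) = 385/8 ✓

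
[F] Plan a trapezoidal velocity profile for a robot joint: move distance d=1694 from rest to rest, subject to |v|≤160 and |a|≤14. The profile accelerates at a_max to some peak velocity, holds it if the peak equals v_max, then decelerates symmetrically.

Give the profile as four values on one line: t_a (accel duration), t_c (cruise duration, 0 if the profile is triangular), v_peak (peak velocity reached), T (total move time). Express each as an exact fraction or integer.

t_a=11 t_c=0 v_peak=154 T=22

v_max²/a_max = 160²/14 = 12800/7
1694 < 12800/7 so t_c = 0
v_peak = √(1694·14) = √23716 = 154
t_a = 154/14 = 11; t_c = 0
T = 2·11 = 22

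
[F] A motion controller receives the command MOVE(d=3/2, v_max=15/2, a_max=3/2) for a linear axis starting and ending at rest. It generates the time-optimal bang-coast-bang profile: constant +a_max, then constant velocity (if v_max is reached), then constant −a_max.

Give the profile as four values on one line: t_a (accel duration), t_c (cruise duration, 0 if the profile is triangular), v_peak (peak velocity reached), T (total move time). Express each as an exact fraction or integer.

t_a=1 t_c=0 v_peak=3/2 T=2

v_max²/a_max = (15/2)²/(3/2) = 75/2
3/2 < 75/2 ⇒ no cruise
v_peak = √(3/2·3/2) = √(9/4) = 3/2
t_a = (3/2)/(3/2) = 1; t_c = 0
T = 2·1 = 2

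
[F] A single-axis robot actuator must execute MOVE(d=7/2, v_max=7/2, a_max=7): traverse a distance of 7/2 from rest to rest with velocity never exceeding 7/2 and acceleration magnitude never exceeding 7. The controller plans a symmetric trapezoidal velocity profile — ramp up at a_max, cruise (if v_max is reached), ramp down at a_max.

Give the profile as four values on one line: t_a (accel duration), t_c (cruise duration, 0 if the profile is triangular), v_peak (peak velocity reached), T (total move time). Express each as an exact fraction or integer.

v_max²/a_max = (7/2)²/7 = 7/4
7/2 ≥ 7/4 so v_max reached
t_a = (7/2)/7 = 1/2; v_peak = 7/2
d_cruise = 7/2 − 7/4 = 7/4; t_c = (7/4)/(7/2) = 1/2
T = 2·1/2 + 1/2 = 3/2

t_a=1/2 t_c=1/2 v_peak=7/2 T=3/2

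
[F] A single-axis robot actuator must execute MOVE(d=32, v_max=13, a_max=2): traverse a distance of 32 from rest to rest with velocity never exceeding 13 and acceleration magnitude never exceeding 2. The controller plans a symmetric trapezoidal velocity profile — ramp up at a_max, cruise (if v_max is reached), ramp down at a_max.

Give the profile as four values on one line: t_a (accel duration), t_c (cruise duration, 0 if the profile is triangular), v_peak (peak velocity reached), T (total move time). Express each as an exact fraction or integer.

t_a=4 t_c=0 v_peak=8 T=8

v_max²/a_max = 13²/2 = 169/2
32 < 169/2 ⇒ no cruise
v_peak = √(32·2) = √64 = 8
t_a = 8/2 = 4; t_c = 0
T = 2·4 = 8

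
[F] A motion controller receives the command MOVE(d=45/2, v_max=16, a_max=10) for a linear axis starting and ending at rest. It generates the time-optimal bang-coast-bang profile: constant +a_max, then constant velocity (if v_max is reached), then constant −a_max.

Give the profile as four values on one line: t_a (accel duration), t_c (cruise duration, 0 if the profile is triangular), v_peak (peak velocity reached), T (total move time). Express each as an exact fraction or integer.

v_max²/a_max = 16²/10 = 128/5
45/2 < 128/5 → triangular
v_peak = √(45/2·10) = √225 = 15
t_a = 15/10 = 3/2; t_c = 0
T = 2·3/2 = 3

t_a=3/2 t_c=0 v_peak=15 T=3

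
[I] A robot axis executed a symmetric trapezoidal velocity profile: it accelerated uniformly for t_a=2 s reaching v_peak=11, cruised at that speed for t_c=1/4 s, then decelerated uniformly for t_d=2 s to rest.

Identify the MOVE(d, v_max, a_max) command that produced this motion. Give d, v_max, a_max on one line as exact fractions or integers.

a_max = 11/2
d_a = ½·11·2 = 11; d_c = 11·1/4 = 11/4
d = 2·11 + 11/4 = 99/4
t_c = 1/4 > 0 ⇒ limit active, v_max = 11

d=99/4 v_max=11 a_max=11/2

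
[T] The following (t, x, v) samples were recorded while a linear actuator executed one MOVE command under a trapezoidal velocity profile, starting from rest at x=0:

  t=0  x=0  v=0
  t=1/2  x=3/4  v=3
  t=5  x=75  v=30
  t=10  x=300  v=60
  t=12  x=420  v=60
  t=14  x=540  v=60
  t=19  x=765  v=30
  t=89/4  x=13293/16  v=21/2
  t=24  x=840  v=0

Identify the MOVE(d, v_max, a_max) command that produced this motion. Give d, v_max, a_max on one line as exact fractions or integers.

d=840 v_max=60 a_max=6

final state: t=24, x=840, v=0 → d = 840
a_max = (3−0)/(1/2−0) = 6
max v = 60 over t∈[10,14] → v_max = 60
check: 60·(10+4) = 840 ✓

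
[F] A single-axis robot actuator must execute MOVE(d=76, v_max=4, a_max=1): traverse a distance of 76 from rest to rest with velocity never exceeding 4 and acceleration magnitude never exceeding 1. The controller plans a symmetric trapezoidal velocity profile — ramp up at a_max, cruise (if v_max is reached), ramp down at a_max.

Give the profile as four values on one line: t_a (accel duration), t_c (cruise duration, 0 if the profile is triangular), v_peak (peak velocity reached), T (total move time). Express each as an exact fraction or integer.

t_a=4 t_c=15 v_peak=4 T=23

vₘ²/aₘ = 4²/1 = 16
76 ≥ 16 ⇒ cruise phase
t_a = 4/1 = 4; v_peak = 4
d_cruise = 76 − 16 = 60; t_c = 60/4 = 15
T = 2·4 + 15 = 23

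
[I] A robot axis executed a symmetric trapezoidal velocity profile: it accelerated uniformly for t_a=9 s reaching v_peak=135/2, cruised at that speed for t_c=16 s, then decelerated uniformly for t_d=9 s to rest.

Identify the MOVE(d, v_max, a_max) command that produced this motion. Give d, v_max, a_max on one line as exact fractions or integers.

d=3375/2 v_max=135/2 a_max=15/2

a_max = (135/2)/9 = 15/2
d_a = ½·135/2·9 = 1215/4; d_c = 135/2·16 = 1080
d = 2·1215/4 + 1080 = 3375/2
t_c = 16 > 0 so v_max = 135/2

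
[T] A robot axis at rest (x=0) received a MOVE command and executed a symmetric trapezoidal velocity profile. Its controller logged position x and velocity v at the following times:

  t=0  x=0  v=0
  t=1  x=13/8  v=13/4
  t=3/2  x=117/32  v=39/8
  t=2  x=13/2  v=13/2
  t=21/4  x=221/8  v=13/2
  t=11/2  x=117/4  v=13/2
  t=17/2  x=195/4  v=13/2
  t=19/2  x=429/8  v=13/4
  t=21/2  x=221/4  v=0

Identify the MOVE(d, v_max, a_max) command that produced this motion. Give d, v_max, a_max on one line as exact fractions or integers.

d=221/4 v_max=13/2 a_max=13/4

final state: t=21/2, x=221/4, v=0 → d = 221/4
a_max = (13/4−0)/(1−0) = 13/4
max v = 13/2 over t∈[2,17/2] → v_max = 13/2
check: 13/2·(2+13/2) = 221/4 ✓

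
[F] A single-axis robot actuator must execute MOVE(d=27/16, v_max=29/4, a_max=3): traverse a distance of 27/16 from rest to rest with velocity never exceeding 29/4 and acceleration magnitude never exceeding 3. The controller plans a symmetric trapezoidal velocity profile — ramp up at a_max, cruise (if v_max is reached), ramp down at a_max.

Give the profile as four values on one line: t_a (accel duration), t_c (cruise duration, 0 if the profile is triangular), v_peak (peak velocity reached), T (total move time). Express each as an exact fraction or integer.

t_a=3/4 t_c=0 v_peak=9/4 T=3/2

vₘ²/aₘ = (29/4)²/3 = 841/48
27/16 < 841/48 so t_c = 0
v_peak = √(27/16·3) = √(81/16) = 9/4
t_a = (9/4)/3 = 3/4; t_c = 0
T = 2·3/4 = 3/2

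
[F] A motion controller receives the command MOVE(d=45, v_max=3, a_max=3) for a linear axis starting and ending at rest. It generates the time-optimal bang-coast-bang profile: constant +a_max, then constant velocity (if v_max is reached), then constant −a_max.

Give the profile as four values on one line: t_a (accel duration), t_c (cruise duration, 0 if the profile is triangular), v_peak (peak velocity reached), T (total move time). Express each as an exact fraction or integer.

vₘ²/aₘ = 3²/3 = 3
45 ≥ 3 so v_max reached
t_a = 3/3 = 1; v_peak = 3
d_cruise = 45 − 3 = 42; t_c = 42/3 = 14
T = 2·1 + 14 = 16

t_a=1 t_c=14 v_peak=3 T=16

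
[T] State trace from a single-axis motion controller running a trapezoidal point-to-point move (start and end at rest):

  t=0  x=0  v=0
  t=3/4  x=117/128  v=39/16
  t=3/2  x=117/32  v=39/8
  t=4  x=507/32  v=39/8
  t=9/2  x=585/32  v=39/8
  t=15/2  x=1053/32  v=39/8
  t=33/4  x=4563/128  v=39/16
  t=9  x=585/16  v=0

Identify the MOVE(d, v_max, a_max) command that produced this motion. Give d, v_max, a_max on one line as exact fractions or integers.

d=585/16 v_max=39/8 a_max=13/4

final state: t=9, x=585/16, v=0 → d = 585/16
a_max = (39/16−0)/(3/4−0) = 13/4
max v = 39/8 over t∈[3/2,15/2] → v_max = 39/8
check: 39/8·(3/2+6) = 585/16 ✓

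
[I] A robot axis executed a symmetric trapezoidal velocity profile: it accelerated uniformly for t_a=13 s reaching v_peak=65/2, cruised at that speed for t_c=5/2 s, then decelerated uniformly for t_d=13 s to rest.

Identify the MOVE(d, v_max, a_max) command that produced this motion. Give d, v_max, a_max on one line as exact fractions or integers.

a_max = (65/2)/13 = 5/2
d_a = ½·65/2·13 = 845/4; d_c = 65/2·5/2 = 325/4
d = 2·845/4 + 325/4 = 2015/4
t_c = 5/2 > 0 → v_max = v_peak = 65/2

d=2015/4 v_max=65/2 a_max=5/2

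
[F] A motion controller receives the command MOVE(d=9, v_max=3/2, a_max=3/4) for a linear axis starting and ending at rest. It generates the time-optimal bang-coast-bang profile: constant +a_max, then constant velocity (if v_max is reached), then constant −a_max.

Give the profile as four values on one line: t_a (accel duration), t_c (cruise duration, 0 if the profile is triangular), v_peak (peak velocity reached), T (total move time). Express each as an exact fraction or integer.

(v_max)²/a_max = (3/2)²/(3/4) = 3
9 ≥ 3 → trapezoidal
t_a = (3/2)/(3/4) = 2; v_peak = 3/2
d_cruise = 9 − 3 = 6; t_c = 6/(3/2) = 4
T = 2·2 + 4 = 8

t_a=2 t_c=4 v_peak=3/2 T=8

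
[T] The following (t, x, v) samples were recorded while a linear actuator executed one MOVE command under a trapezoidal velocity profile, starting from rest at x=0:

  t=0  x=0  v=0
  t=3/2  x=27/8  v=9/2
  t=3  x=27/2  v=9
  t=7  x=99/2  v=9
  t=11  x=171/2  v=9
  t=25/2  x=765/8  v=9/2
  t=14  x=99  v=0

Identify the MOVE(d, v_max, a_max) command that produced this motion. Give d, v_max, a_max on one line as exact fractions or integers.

d=99 v_max=9 a_max=3

final state: t=14, x=99, v=0 → d = 99
a_max = (9/2−0)/(3/2−0) = 3
max v = 9 over t∈[3,11] → v_max = 9
check: 9·(3+8) = 99 ✓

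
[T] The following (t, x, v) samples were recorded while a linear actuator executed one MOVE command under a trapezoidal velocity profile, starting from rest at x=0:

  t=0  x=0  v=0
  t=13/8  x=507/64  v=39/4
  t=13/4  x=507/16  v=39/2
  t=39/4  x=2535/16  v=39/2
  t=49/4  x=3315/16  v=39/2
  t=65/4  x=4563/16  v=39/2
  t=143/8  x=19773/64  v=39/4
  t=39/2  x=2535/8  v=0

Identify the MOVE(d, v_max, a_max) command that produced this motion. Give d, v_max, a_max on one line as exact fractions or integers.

final state: t=39/2, x=2535/8, v=0 → d = 2535/8
a_max = (39/4−0)/(13/8−0) = 6
max v = 39/2 over t∈[13/4,65/4] → v_max = 39/2
check: 39/2·(13/4+13) = 2535/8 ✓

d=2535/8 v_max=39/2 a_max=6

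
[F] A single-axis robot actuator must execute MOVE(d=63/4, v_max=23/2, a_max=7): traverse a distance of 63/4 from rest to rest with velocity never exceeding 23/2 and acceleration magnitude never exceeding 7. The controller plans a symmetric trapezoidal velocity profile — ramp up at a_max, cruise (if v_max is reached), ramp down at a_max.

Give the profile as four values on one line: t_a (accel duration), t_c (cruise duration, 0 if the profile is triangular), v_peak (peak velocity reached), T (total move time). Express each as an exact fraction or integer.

t_a=3/2 t_c=0 v_peak=21/2 T=3

vₘ²/aₘ = (23/2)²/7 = 529/28
63/4 < 529/28 ⇒ no cruise
v_peak = √(63/4·7) = √(441/4) = 21/2
t_a = (21/2)/7 = 3/2; t_c = 0
T = 2·3/2 = 3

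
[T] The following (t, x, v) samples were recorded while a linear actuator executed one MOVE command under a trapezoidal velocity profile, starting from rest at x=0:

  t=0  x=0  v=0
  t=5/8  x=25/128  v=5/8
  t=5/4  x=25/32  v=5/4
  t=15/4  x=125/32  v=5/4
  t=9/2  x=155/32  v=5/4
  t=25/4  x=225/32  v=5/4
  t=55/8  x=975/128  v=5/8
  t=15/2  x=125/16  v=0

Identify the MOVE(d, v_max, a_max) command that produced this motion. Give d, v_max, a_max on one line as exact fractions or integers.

final state: t=15/2, x=125/16, v=0 → d = 125/16
a_max = (5/8−0)/(5/8−0) = 1
max v = 5/4 over t∈[5/4,25/4] → v_max = 5/4
check: 5/4·(5/4+5) = 125/16 ✓

d=125/16 v_max=5/4 a_max=1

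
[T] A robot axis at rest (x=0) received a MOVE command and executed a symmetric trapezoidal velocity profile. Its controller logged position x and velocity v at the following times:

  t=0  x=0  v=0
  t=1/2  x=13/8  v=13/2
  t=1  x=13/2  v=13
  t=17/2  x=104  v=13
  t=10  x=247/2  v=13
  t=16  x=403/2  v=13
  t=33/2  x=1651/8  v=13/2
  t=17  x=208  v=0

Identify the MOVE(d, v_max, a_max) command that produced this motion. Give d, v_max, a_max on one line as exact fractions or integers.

d=208 v_max=13 a_max=13

final state: t=17, x=208, v=0 → d = 208
a_max = (13/2−0)/(1/2−0) = 13
max v = 13 over t∈[1,16] → v_max = 13
check: 13·(1+15) = 208 ✓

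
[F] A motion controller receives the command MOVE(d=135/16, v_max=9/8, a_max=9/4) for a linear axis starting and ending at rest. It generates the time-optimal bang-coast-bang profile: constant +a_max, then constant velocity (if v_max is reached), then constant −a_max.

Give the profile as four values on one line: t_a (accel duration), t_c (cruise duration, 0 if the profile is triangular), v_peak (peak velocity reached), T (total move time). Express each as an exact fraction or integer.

(v_max)²/a_max = (9/8)²/(9/4) = 9/16
135/16 ≥ 9/16 so v_max reached
t_a = (9/8)/(9/4) = 1/2; v_peak = 9/8
d_cruise = 135/16 − 9/16 = 63/8; t_c = (63/8)/(9/8) = 7
T = 2·1/2 + 7 = 8

t_a=1/2 t_c=7 v_peak=9/8 T=8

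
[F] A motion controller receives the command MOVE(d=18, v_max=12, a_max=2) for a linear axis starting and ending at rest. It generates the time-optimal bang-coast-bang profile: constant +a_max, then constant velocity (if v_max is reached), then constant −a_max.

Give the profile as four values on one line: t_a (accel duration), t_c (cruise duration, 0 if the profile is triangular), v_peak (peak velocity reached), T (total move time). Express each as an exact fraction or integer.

(v_max)²/a_max = 12²/2 = 72
18 < 72 ⇒ no cruise
v_peak = √(18·2) = √36 = 6
t_a = 6/2 = 3; t_c = 0
T = 2·3 = 6

t_a=3 t_c=0 v_peak=6 T=6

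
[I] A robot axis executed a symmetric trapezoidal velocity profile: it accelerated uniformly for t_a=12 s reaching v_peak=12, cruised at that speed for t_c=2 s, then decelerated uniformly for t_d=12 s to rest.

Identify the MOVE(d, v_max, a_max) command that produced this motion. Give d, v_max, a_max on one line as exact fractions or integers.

a_max = 12/12 = 1
d_a = ½·12·12 = 72; d_c = 12·2 = 24
d = 2·72 + 24 = 168
t_c = 2 > 0 → v_max = v_peak = 12

d=168 v_max=12 a_max=1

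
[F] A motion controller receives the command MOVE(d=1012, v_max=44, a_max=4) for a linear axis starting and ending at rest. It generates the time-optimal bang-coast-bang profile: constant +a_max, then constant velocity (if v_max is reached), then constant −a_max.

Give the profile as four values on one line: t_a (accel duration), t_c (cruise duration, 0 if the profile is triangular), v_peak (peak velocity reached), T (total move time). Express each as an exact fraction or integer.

(v_max)²/a_max = 44²/4 = 484
1012 ≥ 484 so v_max reached
t_a = 44/4 = 11; v_peak = 44
d_cruise = 1012 − 484 = 528; t_c = 528/44 = 12
T = 2·11 + 12 = 34

t_a=11 t_c=12 v_peak=44 T=34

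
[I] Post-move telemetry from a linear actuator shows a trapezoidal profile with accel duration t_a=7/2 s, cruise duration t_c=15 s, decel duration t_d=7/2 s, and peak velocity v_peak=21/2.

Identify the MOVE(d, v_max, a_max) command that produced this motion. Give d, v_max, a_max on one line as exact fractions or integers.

a_max = (21/2)/(7/2) = 3
d_a = ½·21/2·7/2 = 147/8; d_c = 21/2·15 = 315/2
d = 2·147/8 + 315/2 = 777/4
t_c = 15 > 0 ⇒ limit active, v_max = 21/2

d=777/4 v_max=21/2 a_max=3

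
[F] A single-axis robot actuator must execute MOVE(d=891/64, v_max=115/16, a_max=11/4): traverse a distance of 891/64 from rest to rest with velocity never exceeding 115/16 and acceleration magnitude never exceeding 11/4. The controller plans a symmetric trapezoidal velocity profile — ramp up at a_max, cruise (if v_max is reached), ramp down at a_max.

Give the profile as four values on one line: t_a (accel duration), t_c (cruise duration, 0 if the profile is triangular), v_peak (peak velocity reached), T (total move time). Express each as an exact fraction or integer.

v_max²/a_max = (115/16)²/(11/4) = 13225/704
891/64 < 13225/704 ⇒ no cruise
v_peak = √(891/64·11/4) = √(9801/256) = 99/16
t_a = (99/16)/(11/4) = 9/4; t_c = 0
T = 2·9/4 = 9/2

t_a=9/4 t_c=0 v_peak=99/16 T=9/2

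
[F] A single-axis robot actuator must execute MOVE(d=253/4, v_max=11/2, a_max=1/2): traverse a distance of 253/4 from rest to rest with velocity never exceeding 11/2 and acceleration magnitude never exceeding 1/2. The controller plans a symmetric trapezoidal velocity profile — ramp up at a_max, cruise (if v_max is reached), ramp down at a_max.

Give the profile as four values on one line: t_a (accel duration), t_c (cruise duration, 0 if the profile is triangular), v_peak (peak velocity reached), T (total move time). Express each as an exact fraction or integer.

(v_max)²/a_max = (11/2)²/(1/2) = 121/2
253/4 ≥ 121/2 ⇒ cruise phase
t_a = (11/2)/(1/2) = 11; v_peak = 11/2
d_cruise = 253/4 − 121/2 = 11/4; t_c = (11/4)/(11/2) = 1/2
T = 2·11 + 1/2 = 45/2

t_a=11 t_c=1/2 v_peak=11/2 T=45/2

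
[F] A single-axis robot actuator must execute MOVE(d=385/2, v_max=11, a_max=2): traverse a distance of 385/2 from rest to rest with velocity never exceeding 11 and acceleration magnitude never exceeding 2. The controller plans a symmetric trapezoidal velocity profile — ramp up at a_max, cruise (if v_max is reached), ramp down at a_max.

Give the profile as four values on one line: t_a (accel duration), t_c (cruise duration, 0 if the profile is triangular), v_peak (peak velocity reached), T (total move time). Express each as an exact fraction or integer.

vₘ²/aₘ = 11²/2 = 121/2
385/2 ≥ 121/2 so v_max reached
t_a = 11/2; v_peak = 11
d_cruise = 385/2 − 121/2 = 132; t_c = 132/11 = 12
T = 2·11/2 + 12 = 23

t_a=11/2 t_c=12 v_peak=11 T=23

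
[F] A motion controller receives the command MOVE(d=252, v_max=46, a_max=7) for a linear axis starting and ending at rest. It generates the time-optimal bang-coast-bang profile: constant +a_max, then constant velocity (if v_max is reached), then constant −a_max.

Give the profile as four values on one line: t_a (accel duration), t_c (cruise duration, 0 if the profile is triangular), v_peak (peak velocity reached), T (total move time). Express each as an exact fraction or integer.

t_a=6 t_c=0 v_peak=42 T=12

(v_max)²/a_max = 46²/7 = 2116/7
252 < 2116/7 → triangular
v_peak = √(252·7) = √1764 = 42
t_a = 42/7 = 6; t_c = 0
T = 2·6 = 12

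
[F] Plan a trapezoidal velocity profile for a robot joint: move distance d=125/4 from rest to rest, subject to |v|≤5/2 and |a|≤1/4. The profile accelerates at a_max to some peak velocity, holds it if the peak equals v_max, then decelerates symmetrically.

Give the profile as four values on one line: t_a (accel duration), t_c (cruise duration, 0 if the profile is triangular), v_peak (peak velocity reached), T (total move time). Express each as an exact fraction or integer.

t_a=10 t_c=5/2 v_peak=5/2 T=45/2

vₘ²/aₘ = (5/2)²/(1/4) = 25
125/4 ≥ 25 → trapezoidal
t_a = (5/2)/(1/4) = 10; v_peak = 5/2
d_cruise = 125/4 − 25 = 25/4; t_c = (25/4)/(5/2) = 5/2
T = 2·10 + 5/2 = 45/2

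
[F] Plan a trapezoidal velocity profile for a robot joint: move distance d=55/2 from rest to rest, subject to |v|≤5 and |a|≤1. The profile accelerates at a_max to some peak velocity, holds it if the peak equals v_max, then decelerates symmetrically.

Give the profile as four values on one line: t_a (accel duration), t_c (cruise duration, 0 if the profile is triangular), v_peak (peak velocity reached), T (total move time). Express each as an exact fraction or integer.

v_max²/a_max = 5²/1 = 25
55/2 ≥ 25 ⇒ cruise phase
t_a = 5/1 = 5; v_peak = 5
d_cruise = 55/2 − 25 = 5/2; t_c = (5/2)/5 = 1/2
T = 2·5 + 1/2 = 21/2

t_a=5 t_c=1/2 v_peak=5 T=21/2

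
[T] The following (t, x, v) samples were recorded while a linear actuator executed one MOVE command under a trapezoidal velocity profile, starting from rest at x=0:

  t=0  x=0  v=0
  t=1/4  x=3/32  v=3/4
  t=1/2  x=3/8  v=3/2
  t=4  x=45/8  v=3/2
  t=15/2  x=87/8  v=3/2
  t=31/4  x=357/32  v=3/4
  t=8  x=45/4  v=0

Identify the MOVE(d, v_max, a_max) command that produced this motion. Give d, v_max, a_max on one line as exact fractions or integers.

d=45/4 v_max=3/2 a_max=3

final state: t=8, x=45/4, v=0 → d = 45/4
a_max = (3/4−0)/(1/4−0) = 3
max v = 3/2 over t∈[1/2,15/2] → v_max = 3/2
check: 3/2·(1/2+7) = 45/4 ✓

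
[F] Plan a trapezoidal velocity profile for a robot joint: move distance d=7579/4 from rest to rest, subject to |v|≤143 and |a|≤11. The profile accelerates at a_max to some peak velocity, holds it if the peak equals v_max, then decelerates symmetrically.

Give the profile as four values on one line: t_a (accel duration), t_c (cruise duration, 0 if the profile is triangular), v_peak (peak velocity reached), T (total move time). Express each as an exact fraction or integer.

vₘ²/aₘ = 143²/11 = 1859
7579/4 ≥ 1859 ⇒ cruise phase
t_a = 143/11 = 13; v_peak = 143
d_cruise = 7579/4 − 1859 = 143/4; t_c = (143/4)/143 = 1/4
T = 2·13 + 1/4 = 105/4

t_a=13 t_c=1/4 v_peak=143 T=105/4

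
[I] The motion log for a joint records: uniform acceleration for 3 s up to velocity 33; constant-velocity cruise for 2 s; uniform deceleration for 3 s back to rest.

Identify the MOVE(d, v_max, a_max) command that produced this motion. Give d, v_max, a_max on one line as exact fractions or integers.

a_max = 33/3 = 11
d_a = ½·33·3 = 99/2; d_c = 33·2 = 66
d = 2·99/2 + 66 = 165
t_c = 2 > 0 ⇒ limit active, v_max = 33

d=165 v_max=33 a_max=11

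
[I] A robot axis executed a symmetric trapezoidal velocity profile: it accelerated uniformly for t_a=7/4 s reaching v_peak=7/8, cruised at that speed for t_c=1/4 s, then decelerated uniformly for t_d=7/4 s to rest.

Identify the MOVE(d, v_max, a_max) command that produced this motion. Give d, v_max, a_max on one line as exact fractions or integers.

d=7/4 v_max=7/8 a_max=1/2

a_max = (7/8)/(7/4) = 1/2
d_a = ½·7/8·7/4 = 49/64; d_c = 7/8·1/4 = 7/32
d = 2·49/64 + 7/32 = 7/4
t_c = 1/4 > 0 so v_max = 7/8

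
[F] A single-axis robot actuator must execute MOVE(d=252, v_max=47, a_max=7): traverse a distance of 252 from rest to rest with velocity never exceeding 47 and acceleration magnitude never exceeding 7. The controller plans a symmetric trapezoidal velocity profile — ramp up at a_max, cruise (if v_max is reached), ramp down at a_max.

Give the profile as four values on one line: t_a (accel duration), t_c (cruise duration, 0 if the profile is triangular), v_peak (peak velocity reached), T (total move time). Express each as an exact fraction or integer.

vₘ²/aₘ = 47²/7 = 2209/7
252 < 2209/7 → triangular
v_peak = √(252·7) = √1764 = 42
t_a = 42/7 = 6; t_c = 0
T = 2·6 = 12

t_a=6 t_c=0 v_peak=42 T=12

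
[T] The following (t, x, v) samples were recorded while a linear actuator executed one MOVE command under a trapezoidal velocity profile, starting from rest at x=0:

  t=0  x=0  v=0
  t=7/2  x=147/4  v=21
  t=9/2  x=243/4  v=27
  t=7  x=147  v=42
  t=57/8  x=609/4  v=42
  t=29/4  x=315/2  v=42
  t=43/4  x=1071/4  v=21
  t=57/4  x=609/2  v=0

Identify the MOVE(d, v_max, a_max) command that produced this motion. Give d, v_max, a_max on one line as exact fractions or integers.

d=609/2 v_max=42 a_max=6

final state: t=57/4, x=609/2, v=0 → d = 609/2
a_max = (21−0)/(7/2−0) = 6
max v = 42 over t∈[7,29/4] → v_max = 42
check: 42·(7+1/4) = 609/2 ✓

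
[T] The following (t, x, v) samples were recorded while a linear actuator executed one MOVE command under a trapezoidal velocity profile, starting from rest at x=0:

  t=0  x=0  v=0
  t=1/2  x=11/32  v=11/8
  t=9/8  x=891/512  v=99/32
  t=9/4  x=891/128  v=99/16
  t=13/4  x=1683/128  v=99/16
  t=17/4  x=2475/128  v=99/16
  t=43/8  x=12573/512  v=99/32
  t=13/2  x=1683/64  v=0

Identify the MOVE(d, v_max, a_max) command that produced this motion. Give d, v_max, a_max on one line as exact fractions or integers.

final state: t=13/2, x=1683/64, v=0 → d = 1683/64
a_max = (11/8−0)/(1/2−0) = 11/4
max v = 99/16 over t∈[9/4,17/4] → v_max = 99/16
check: 99/16·(9/4+2) = 1683/64 ✓

d=1683/64 v_max=99/16 a_max=11/4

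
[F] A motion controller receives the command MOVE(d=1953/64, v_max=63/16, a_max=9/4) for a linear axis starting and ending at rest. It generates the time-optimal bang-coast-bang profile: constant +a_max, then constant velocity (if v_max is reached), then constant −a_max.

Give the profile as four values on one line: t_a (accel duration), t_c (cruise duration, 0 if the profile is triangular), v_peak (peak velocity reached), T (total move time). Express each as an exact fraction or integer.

v_max²/a_max = (63/16)²/(9/4) = 441/64
1953/64 ≥ 441/64 ⇒ cruise phase
t_a = (63/16)/(9/4) = 7/4; v_peak = 63/16
d_cruise = 1953/64 − 441/64 = 189/8; t_c = (189/8)/(63/16) = 6
T = 2·7/4 + 6 = 19/2

t_a=7/4 t_c=6 v_peak=63/16 T=19/2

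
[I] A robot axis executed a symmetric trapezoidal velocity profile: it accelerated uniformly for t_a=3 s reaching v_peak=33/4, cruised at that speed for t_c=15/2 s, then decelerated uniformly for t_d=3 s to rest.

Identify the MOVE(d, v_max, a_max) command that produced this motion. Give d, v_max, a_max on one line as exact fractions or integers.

d=693/8 v_max=33/4 a_max=11/4

a_max = (33/4)/3 = 11/4
d_a = ½·33/4·3 = 99/8; d_c = 33/4·15/2 = 495/8
d = 2·99/8 + 495/8 = 693/8
t_c = 15/2 > 0 so v_max = 33/4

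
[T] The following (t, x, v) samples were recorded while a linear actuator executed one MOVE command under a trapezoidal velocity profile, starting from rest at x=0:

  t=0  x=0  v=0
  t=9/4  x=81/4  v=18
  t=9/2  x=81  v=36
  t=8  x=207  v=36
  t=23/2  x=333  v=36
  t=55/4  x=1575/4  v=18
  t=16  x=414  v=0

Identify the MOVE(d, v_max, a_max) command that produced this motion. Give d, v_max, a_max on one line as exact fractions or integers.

final state: t=16, x=414, v=0 → d = 414
a_max = (18−0)/(9/4−0) = 8
max v = 36 over t∈[9/2,23/2] → v_max = 36
check: 36·(9/2+7) = 414 ✓

d=414 v_max=36 a_max=8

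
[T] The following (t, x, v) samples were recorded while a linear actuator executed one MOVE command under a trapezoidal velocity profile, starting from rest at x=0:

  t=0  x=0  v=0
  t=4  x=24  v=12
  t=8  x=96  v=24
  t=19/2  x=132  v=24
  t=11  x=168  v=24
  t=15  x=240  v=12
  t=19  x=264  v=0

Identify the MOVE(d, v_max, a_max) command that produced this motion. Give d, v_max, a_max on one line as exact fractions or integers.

final state: t=19, x=264, v=0 → d = 264
a_max = (12−0)/(4−0) = 3
max v = 24 over t∈[8,11] → v_max = 24
check: 24·(8+3) = 264 ✓

d=264 v_max=24 a_max=3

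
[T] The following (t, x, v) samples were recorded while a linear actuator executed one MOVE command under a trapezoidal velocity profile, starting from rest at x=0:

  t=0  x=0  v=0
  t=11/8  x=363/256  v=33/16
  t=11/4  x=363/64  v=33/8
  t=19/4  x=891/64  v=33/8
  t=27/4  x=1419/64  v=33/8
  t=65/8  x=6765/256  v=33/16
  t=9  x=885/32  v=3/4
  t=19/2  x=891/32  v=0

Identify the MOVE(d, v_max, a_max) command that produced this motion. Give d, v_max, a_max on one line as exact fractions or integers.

d=891/32 v_max=33/8 a_max=3/2

final state: t=19/2, x=891/32, v=0 → d = 891/32
a_max = (33/16−0)/(11/8−0) = 3/2
max v = 33/8 over t∈[11/4,27/4] → v_max = 33/8
check: 33/8·(11/4+4) = 891/32 ✓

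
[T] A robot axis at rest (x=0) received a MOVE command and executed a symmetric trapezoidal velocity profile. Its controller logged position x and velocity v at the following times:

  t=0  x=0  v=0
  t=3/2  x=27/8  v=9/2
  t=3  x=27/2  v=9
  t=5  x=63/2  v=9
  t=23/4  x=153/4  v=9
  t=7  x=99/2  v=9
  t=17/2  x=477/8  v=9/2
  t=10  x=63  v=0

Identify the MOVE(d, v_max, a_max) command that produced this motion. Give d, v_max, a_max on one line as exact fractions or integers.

d=63 v_max=9 a_max=3

final state: t=10, x=63, v=0 → d = 63
a_max = (9/2−0)/(3/2−0) = 3
max v = 9 over t∈[3,7] → v_max = 9
check: 9·(3+4) = 63 ✓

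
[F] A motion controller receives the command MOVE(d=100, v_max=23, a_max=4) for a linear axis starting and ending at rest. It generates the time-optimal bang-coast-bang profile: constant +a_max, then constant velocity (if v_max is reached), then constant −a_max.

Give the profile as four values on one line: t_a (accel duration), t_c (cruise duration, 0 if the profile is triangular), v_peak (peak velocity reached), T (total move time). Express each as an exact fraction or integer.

t_a=5 t_c=0 v_peak=20 T=10

vₘ²/aₘ = 23²/4 = 529/4
100 < 529/4 → triangular
v_peak = √(100·4) = √400 = 20
t_a = 20/4 = 5; t_c = 0
T = 2·5 = 10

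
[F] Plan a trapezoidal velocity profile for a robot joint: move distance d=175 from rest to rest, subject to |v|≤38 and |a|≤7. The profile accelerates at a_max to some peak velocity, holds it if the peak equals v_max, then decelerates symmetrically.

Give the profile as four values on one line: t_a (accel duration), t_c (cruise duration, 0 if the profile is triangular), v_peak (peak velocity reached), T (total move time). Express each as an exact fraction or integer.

vₘ²/aₘ = 38²/7 = 1444/7
175 < 1444/7 so t_c = 0
v_peak = √(175·7) = √1225 = 35
t_a = 35/7 = 5; t_c = 0
T = 2·5 = 10

t_a=5 t_c=0 v_peak=35 T=10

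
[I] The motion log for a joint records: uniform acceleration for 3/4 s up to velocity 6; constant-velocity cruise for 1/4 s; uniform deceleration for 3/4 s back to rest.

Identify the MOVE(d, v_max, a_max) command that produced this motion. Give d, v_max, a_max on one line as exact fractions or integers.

a_max = 6/(3/4) = 8
d_a = ½·6·3/4 = 9/4; d_c = 6·1/4 = 3/2
d = 2·9/4 + 3/2 = 6
t_c = 1/4 > 0 ⇒ limit active, v_max = 6

d=6 v_max=6 a_max=8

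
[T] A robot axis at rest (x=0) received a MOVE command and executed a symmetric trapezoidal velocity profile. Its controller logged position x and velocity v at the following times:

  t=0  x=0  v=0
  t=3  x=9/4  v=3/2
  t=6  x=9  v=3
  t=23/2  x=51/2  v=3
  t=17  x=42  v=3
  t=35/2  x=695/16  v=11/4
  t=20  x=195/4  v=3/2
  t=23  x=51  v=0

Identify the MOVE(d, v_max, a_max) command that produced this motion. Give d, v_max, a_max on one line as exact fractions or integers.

d=51 v_max=3 a_max=1/2

final state: t=23, x=51, v=0 → d = 51
a_max = (3/2−0)/(3−0) = 1/2
max v = 3 over t∈[6,17] → v_max = 3
check: 3·(6+11) = 51 ✓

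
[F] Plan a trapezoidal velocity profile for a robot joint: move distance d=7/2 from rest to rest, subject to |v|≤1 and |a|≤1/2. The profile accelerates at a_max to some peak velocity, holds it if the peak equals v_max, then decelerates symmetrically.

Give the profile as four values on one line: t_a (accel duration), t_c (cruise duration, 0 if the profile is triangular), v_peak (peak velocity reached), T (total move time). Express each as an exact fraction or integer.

v_max²/a_max = 1²/(1/2) = 2
7/2 ≥ 2 → trapezoidal
t_a = 1/(1/2) = 2; v_peak = 1
d_cruise = 7/2 − 2 = 3/2; t_c = (3/2)/1 = 3/2
T = 2·2 + 3/2 = 11/2

t_a=2 t_c=3/2 v_peak=1 T=11/2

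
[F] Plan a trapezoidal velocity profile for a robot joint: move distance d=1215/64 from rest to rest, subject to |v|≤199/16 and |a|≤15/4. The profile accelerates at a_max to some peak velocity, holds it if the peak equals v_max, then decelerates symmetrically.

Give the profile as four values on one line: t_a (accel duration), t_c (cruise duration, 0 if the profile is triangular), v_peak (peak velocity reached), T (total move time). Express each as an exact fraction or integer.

t_a=9/4 t_c=0 v_peak=135/16 T=9/2

vₘ²/aₘ = (199/16)²/(15/4) = 39601/960
1215/64 < 39601/960 so t_c = 0
v_peak = √(1215/64·15/4) = √(18225/256) = 135/16
t_a = (135/16)/(15/4) = 9/4; t_c = 0
T = 2·9/4 = 9/2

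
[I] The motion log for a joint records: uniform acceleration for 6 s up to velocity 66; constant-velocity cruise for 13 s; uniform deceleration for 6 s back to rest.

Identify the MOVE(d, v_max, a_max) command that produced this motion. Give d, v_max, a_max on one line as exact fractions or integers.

d=1254 v_max=66 a_max=11

a_max = 66/6 = 11
d_a = ½·66·6 = 198; d_c = 66·13 = 858
d = 2·198 + 858 = 1254
t_c = 13 > 0 ⇒ limit active, v_max = 66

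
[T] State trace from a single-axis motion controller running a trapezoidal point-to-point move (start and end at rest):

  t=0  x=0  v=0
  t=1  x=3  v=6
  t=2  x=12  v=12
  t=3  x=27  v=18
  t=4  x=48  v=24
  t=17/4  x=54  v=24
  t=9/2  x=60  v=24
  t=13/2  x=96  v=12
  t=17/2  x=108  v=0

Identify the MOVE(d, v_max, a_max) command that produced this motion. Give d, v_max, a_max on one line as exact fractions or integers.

final state: t=17/2, x=108, v=0 → d = 108
a_max = (6−0)/(1−0) = 6
max v = 24 over t∈[4,9/2] → v_max = 24
check: 24·(4+1/2) = 108 ✓

d=108 v_max=24 a_max=6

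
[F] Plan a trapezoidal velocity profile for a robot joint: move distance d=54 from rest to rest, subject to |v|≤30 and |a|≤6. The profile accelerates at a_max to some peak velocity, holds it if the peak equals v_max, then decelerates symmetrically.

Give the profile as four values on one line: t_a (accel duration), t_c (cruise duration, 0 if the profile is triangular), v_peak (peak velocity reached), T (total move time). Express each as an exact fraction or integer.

vₘ²/aₘ = 30²/6 = 150
54 < 150 so t_c = 0
v_peak = √(54·6) = √324 = 18
t_a = 18/6 = 3; t_c = 0
T = 2·3 = 6

t_a=3 t_c=0 v_peak=18 T=6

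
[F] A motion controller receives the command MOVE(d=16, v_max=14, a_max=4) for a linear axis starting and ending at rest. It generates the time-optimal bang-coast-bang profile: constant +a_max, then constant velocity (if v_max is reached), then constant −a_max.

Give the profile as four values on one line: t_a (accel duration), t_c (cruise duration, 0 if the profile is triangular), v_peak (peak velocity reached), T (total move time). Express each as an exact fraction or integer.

t_a=2 t_c=0 v_peak=8 T=4

(v_max)²/a_max = 14²/4 = 49
16 < 49 so t_c = 0
v_peak = √(16·4) = √64 = 8
t_a = 8/4 = 2; t_c = 0
T = 2·2 = 4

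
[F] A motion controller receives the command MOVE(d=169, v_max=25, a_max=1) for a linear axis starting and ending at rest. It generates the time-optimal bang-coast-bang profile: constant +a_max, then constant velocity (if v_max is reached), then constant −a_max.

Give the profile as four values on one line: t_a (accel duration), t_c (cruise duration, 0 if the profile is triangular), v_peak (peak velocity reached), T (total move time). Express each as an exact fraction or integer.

t_a=13 t_c=0 v_peak=13 T=26

v_max²/a_max = 25²/1 = 625
169 < 625 so t_c = 0
v_peak = √(169·1) = √169 = 13
t_a = 13/1 = 13; t_c = 0
T = 2·13 = 26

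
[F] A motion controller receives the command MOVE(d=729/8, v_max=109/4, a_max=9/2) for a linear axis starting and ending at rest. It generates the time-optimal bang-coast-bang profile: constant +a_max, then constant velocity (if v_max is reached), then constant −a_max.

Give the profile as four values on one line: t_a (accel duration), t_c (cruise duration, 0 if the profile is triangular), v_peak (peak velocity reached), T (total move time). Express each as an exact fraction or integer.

t_a=9/2 t_c=0 v_peak=81/4 T=9

v_max²/a_max = (109/4)²/(9/2) = 11881/72
729/8 < 11881/72 → triangular
v_peak = √(729/8·9/2) = √(6561/16) = 81/4
t_a = (81/4)/(9/2) = 9/2; t_c = 0
T = 2·9/2 = 9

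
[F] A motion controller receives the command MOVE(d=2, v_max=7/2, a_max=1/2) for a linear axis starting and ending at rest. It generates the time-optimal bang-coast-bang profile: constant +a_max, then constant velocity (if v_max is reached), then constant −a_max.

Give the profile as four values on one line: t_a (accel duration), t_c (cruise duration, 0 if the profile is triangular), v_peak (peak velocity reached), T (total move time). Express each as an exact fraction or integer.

t_a=2 t_c=0 v_peak=1 T=4

v_max²/a_max = (7/2)²/(1/2) = 49/2
2 < 49/2 ⇒ no cruise
v_peak = √(2·1/2) = √1 = 1
t_a = 1/(1/2) = 2; t_c = 0
T = 2·2 = 4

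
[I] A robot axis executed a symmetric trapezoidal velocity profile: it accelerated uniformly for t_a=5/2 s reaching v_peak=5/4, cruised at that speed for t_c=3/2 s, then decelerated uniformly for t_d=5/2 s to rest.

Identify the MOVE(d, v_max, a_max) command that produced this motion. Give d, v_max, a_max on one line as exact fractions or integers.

d=5 v_max=5/4 a_max=1/2

a_max = (5/4)/(5/2) = 1/2
d_a = ½·5/4·5/2 = 25/16; d_c = 5/4·3/2 = 15/8
d = 2·25/16 + 15/8 = 5
t_c = 3/2 > 0 → v_max = v_peak = 5/4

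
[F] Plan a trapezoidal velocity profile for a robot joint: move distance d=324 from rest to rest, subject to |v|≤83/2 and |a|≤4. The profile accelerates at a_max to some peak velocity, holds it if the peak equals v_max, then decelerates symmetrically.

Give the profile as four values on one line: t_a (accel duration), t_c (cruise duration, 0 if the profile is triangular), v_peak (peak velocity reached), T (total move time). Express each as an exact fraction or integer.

vₘ²/aₘ = (83/2)²/4 = 6889/16
324 < 6889/16 → triangular
v_peak = √(324·4) = √1296 = 36
t_a = 36/4 = 9; t_c = 0
T = 2·9 = 18

t_a=9 t_c=0 v_peak=36 T=18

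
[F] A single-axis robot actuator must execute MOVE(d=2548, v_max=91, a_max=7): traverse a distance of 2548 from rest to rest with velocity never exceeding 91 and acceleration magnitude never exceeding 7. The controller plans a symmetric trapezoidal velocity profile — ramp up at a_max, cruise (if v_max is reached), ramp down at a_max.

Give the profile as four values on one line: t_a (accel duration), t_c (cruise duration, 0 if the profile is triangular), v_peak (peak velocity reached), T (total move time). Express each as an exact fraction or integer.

t_a=13 t_c=15 v_peak=91 T=41

vₘ²/aₘ = 91²/7 = 1183
2548 ≥ 1183 → trapezoidal
t_a = 91/7 = 13; v_peak = 91
d_cruise = 2548 − 1183 = 1365; t_c = 1365/91 = 15
T = 2·13 + 15 = 41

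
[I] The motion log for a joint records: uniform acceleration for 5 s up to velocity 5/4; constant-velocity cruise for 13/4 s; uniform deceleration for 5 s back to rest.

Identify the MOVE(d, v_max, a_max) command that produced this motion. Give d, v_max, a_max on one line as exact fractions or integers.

a_max = (5/4)/5 = 1/4
d_a = ½·5/4·5 = 25/8; d_c = 5/4·13/4 = 65/16
d = 2·25/8 + 65/16 = 165/16
t_c = 13/4 > 0 ⇒ limit active, v_max = 5/4

d=165/16 v_max=5/4 a_max=1/4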